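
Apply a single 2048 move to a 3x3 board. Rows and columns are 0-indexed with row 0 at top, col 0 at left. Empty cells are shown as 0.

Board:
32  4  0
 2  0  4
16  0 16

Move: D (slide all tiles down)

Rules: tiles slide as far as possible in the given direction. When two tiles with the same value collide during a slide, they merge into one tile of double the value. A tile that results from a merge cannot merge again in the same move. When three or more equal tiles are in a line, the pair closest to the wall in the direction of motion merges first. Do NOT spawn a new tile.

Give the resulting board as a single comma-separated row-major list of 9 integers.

Slide down:
col 0: [32, 2, 16] -> [32, 2, 16]
col 1: [4, 0, 0] -> [0, 0, 4]
col 2: [0, 4, 16] -> [0, 4, 16]

Answer: 32, 0, 0, 2, 0, 4, 16, 4, 16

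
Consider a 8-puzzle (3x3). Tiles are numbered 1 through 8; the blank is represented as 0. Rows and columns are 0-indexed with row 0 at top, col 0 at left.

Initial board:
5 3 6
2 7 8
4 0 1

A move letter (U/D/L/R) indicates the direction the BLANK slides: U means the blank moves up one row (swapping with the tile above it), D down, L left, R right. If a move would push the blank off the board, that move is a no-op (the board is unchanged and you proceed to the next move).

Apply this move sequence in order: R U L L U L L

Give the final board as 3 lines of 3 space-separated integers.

After move 1 (R):
5 3 6
2 7 8
4 1 0

After move 2 (U):
5 3 6
2 7 0
4 1 8

After move 3 (L):
5 3 6
2 0 7
4 1 8

After move 4 (L):
5 3 6
0 2 7
4 1 8

After move 5 (U):
0 3 6
5 2 7
4 1 8

After move 6 (L):
0 3 6
5 2 7
4 1 8

After move 7 (L):
0 3 6
5 2 7
4 1 8

Answer: 0 3 6
5 2 7
4 1 8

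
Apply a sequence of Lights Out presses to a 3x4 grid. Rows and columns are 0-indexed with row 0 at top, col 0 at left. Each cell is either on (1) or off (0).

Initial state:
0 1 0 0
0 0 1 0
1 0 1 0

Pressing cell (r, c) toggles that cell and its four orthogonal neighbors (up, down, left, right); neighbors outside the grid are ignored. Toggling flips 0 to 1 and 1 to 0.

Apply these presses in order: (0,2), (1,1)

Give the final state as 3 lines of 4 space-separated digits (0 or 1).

After press 1 at (0,2):
0 0 1 1
0 0 0 0
1 0 1 0

After press 2 at (1,1):
0 1 1 1
1 1 1 0
1 1 1 0

Answer: 0 1 1 1
1 1 1 0
1 1 1 0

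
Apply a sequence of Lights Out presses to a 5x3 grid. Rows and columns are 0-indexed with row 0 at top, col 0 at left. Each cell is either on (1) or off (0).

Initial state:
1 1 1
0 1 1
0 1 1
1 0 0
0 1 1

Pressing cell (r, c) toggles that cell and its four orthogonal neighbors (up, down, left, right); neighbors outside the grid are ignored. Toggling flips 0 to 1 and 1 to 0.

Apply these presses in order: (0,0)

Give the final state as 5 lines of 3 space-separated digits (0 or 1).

After press 1 at (0,0):
0 0 1
1 1 1
0 1 1
1 0 0
0 1 1

Answer: 0 0 1
1 1 1
0 1 1
1 0 0
0 1 1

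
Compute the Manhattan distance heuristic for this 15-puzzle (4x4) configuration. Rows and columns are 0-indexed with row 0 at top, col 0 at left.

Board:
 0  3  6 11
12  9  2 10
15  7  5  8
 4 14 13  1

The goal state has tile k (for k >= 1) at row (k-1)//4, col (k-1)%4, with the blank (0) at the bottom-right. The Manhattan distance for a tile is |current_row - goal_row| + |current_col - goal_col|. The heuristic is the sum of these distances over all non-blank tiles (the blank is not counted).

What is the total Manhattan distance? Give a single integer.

Tile 3: (0,1)->(0,2) = 1
Tile 6: (0,2)->(1,1) = 2
Tile 11: (0,3)->(2,2) = 3
Tile 12: (1,0)->(2,3) = 4
Tile 9: (1,1)->(2,0) = 2
Tile 2: (1,2)->(0,1) = 2
Tile 10: (1,3)->(2,1) = 3
Tile 15: (2,0)->(3,2) = 3
Tile 7: (2,1)->(1,2) = 2
Tile 5: (2,2)->(1,0) = 3
Tile 8: (2,3)->(1,3) = 1
Tile 4: (3,0)->(0,3) = 6
Tile 14: (3,1)->(3,1) = 0
Tile 13: (3,2)->(3,0) = 2
Tile 1: (3,3)->(0,0) = 6
Sum: 1 + 2 + 3 + 4 + 2 + 2 + 3 + 3 + 2 + 3 + 1 + 6 + 0 + 2 + 6 = 40

Answer: 40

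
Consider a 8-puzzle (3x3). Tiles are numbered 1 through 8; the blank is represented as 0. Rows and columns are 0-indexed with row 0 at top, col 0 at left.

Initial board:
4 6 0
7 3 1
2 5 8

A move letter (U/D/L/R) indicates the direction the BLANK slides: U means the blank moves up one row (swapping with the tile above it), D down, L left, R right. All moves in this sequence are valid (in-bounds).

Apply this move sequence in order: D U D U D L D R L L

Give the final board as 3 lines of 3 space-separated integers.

After move 1 (D):
4 6 1
7 3 0
2 5 8

After move 2 (U):
4 6 0
7 3 1
2 5 8

After move 3 (D):
4 6 1
7 3 0
2 5 8

After move 4 (U):
4 6 0
7 3 1
2 5 8

After move 5 (D):
4 6 1
7 3 0
2 5 8

After move 6 (L):
4 6 1
7 0 3
2 5 8

After move 7 (D):
4 6 1
7 5 3
2 0 8

After move 8 (R):
4 6 1
7 5 3
2 8 0

After move 9 (L):
4 6 1
7 5 3
2 0 8

After move 10 (L):
4 6 1
7 5 3
0 2 8

Answer: 4 6 1
7 5 3
0 2 8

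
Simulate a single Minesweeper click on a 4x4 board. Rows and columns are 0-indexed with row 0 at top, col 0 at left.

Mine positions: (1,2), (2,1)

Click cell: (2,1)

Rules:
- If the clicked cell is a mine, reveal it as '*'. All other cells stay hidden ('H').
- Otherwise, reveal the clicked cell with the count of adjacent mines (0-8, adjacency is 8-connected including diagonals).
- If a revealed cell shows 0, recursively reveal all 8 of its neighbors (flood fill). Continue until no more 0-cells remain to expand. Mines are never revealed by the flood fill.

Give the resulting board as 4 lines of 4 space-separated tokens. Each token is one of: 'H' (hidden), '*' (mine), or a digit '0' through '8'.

H H H H
H H H H
H * H H
H H H H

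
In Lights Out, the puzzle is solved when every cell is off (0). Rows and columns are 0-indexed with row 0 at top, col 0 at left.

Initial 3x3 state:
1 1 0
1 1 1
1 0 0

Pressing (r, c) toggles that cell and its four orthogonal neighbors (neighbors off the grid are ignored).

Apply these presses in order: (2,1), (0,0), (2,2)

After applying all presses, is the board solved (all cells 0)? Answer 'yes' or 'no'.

Answer: yes

Derivation:
After press 1 at (2,1):
1 1 0
1 0 1
0 1 1

After press 2 at (0,0):
0 0 0
0 0 1
0 1 1

After press 3 at (2,2):
0 0 0
0 0 0
0 0 0

Lights still on: 0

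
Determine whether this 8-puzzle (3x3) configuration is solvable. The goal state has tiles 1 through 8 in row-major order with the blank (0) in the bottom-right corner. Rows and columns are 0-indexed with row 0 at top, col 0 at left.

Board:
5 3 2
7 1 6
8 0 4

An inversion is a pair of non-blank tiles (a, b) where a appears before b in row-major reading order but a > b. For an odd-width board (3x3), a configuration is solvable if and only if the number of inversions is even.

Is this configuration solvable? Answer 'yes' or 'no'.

Inversions (pairs i<j in row-major order where tile[i] > tile[j] > 0): 12
12 is even, so the puzzle is solvable.

Answer: yes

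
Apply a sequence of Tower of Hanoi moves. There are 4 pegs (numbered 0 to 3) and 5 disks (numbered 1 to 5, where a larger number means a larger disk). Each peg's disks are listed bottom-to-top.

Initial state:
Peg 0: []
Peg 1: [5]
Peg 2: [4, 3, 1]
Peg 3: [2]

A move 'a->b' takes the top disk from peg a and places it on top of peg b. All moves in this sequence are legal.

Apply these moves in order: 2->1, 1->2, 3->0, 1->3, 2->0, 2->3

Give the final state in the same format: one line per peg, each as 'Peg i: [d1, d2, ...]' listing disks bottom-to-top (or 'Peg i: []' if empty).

After move 1 (2->1):
Peg 0: []
Peg 1: [5, 1]
Peg 2: [4, 3]
Peg 3: [2]

After move 2 (1->2):
Peg 0: []
Peg 1: [5]
Peg 2: [4, 3, 1]
Peg 3: [2]

After move 3 (3->0):
Peg 0: [2]
Peg 1: [5]
Peg 2: [4, 3, 1]
Peg 3: []

After move 4 (1->3):
Peg 0: [2]
Peg 1: []
Peg 2: [4, 3, 1]
Peg 3: [5]

After move 5 (2->0):
Peg 0: [2, 1]
Peg 1: []
Peg 2: [4, 3]
Peg 3: [5]

After move 6 (2->3):
Peg 0: [2, 1]
Peg 1: []
Peg 2: [4]
Peg 3: [5, 3]

Answer: Peg 0: [2, 1]
Peg 1: []
Peg 2: [4]
Peg 3: [5, 3]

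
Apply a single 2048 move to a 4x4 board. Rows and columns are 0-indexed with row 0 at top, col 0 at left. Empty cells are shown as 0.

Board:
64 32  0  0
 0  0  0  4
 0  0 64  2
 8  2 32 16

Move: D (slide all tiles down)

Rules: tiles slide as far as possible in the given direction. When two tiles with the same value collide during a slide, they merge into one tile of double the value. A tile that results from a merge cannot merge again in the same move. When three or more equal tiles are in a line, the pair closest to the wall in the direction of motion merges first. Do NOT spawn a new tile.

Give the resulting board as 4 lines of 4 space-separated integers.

Answer:  0  0  0  0
 0  0  0  4
64 32 64  2
 8  2 32 16

Derivation:
Slide down:
col 0: [64, 0, 0, 8] -> [0, 0, 64, 8]
col 1: [32, 0, 0, 2] -> [0, 0, 32, 2]
col 2: [0, 0, 64, 32] -> [0, 0, 64, 32]
col 3: [0, 4, 2, 16] -> [0, 4, 2, 16]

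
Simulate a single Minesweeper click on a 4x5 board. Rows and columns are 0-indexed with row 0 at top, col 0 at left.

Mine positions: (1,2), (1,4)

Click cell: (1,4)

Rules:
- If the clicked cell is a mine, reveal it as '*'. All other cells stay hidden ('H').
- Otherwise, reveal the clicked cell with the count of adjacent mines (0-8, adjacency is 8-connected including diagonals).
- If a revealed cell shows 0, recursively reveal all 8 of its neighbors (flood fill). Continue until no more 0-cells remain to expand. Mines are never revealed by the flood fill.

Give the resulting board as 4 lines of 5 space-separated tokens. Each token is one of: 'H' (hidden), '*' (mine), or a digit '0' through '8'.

H H H H H
H H H H *
H H H H H
H H H H H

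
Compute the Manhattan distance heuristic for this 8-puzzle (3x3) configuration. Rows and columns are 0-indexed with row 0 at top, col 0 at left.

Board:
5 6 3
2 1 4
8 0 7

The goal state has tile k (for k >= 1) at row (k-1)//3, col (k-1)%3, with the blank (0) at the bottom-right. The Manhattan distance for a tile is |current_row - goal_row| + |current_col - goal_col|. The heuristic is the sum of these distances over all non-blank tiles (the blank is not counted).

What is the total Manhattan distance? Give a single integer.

Answer: 13

Derivation:
Tile 5: at (0,0), goal (1,1), distance |0-1|+|0-1| = 2
Tile 6: at (0,1), goal (1,2), distance |0-1|+|1-2| = 2
Tile 3: at (0,2), goal (0,2), distance |0-0|+|2-2| = 0
Tile 2: at (1,0), goal (0,1), distance |1-0|+|0-1| = 2
Tile 1: at (1,1), goal (0,0), distance |1-0|+|1-0| = 2
Tile 4: at (1,2), goal (1,0), distance |1-1|+|2-0| = 2
Tile 8: at (2,0), goal (2,1), distance |2-2|+|0-1| = 1
Tile 7: at (2,2), goal (2,0), distance |2-2|+|2-0| = 2
Sum: 2 + 2 + 0 + 2 + 2 + 2 + 1 + 2 = 13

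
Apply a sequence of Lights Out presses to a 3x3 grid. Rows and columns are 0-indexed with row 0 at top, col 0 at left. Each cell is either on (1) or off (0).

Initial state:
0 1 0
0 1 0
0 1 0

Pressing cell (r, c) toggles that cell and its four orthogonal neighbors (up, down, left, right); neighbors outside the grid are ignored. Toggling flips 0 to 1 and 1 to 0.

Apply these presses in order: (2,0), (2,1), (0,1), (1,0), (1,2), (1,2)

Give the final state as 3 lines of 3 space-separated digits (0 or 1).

After press 1 at (2,0):
0 1 0
1 1 0
1 0 0

After press 2 at (2,1):
0 1 0
1 0 0
0 1 1

After press 3 at (0,1):
1 0 1
1 1 0
0 1 1

After press 4 at (1,0):
0 0 1
0 0 0
1 1 1

After press 5 at (1,2):
0 0 0
0 1 1
1 1 0

After press 6 at (1,2):
0 0 1
0 0 0
1 1 1

Answer: 0 0 1
0 0 0
1 1 1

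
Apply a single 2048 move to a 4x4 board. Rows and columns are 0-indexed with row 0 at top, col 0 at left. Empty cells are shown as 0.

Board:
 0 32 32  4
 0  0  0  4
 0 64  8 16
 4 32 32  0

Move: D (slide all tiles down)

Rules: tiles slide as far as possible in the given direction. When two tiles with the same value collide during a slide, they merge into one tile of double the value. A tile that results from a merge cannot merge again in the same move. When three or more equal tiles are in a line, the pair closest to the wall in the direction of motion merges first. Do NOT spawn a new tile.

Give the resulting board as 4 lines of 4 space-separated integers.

Answer:  0  0  0  0
 0 32 32  0
 0 64  8  8
 4 32 32 16

Derivation:
Slide down:
col 0: [0, 0, 0, 4] -> [0, 0, 0, 4]
col 1: [32, 0, 64, 32] -> [0, 32, 64, 32]
col 2: [32, 0, 8, 32] -> [0, 32, 8, 32]
col 3: [4, 4, 16, 0] -> [0, 0, 8, 16]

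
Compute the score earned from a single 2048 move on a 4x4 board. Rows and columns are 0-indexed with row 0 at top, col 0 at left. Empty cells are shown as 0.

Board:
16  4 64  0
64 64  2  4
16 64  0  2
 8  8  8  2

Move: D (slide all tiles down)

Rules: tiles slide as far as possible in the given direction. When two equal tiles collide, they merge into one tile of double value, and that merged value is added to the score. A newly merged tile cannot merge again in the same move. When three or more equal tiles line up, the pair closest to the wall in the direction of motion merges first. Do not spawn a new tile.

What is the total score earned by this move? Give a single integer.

Answer: 132

Derivation:
Slide down:
col 0: [16, 64, 16, 8] -> [16, 64, 16, 8]  score +0 (running 0)
col 1: [4, 64, 64, 8] -> [0, 4, 128, 8]  score +128 (running 128)
col 2: [64, 2, 0, 8] -> [0, 64, 2, 8]  score +0 (running 128)
col 3: [0, 4, 2, 2] -> [0, 0, 4, 4]  score +4 (running 132)
Board after move:
 16   0   0   0
 64   4  64   0
 16 128   2   4
  8   8   8   4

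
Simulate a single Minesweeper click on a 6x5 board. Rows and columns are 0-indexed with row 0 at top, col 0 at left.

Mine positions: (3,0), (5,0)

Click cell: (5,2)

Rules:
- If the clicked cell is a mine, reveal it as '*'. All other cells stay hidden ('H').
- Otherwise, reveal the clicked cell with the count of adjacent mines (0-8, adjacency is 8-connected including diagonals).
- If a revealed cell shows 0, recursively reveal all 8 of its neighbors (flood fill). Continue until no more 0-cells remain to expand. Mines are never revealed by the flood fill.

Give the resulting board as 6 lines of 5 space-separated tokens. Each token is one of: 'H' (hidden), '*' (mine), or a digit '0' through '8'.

0 0 0 0 0
0 0 0 0 0
1 1 0 0 0
H 1 0 0 0
H 2 0 0 0
H 1 0 0 0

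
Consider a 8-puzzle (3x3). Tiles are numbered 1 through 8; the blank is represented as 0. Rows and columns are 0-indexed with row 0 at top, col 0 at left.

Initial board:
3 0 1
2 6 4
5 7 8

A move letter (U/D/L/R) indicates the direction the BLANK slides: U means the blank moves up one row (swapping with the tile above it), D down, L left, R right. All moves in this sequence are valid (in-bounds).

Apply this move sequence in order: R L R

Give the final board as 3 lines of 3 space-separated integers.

Answer: 3 1 0
2 6 4
5 7 8

Derivation:
After move 1 (R):
3 1 0
2 6 4
5 7 8

After move 2 (L):
3 0 1
2 6 4
5 7 8

After move 3 (R):
3 1 0
2 6 4
5 7 8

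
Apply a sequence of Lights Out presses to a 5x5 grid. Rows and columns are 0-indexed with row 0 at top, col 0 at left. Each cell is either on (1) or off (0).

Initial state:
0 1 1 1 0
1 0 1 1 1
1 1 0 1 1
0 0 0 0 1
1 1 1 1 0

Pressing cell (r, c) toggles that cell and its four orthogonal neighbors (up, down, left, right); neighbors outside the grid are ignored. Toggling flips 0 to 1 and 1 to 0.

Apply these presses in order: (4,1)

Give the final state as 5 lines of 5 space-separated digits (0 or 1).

After press 1 at (4,1):
0 1 1 1 0
1 0 1 1 1
1 1 0 1 1
0 1 0 0 1
0 0 0 1 0

Answer: 0 1 1 1 0
1 0 1 1 1
1 1 0 1 1
0 1 0 0 1
0 0 0 1 0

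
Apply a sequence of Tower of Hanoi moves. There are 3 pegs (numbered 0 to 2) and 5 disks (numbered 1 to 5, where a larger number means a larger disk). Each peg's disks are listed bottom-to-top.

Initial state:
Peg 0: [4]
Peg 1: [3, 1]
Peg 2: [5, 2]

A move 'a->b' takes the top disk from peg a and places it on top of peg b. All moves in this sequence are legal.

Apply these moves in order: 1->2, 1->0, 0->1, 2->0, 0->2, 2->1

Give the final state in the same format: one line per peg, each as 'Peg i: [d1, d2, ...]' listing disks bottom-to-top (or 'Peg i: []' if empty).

Answer: Peg 0: [4]
Peg 1: [3, 1]
Peg 2: [5, 2]

Derivation:
After move 1 (1->2):
Peg 0: [4]
Peg 1: [3]
Peg 2: [5, 2, 1]

After move 2 (1->0):
Peg 0: [4, 3]
Peg 1: []
Peg 2: [5, 2, 1]

After move 3 (0->1):
Peg 0: [4]
Peg 1: [3]
Peg 2: [5, 2, 1]

After move 4 (2->0):
Peg 0: [4, 1]
Peg 1: [3]
Peg 2: [5, 2]

After move 5 (0->2):
Peg 0: [4]
Peg 1: [3]
Peg 2: [5, 2, 1]

After move 6 (2->1):
Peg 0: [4]
Peg 1: [3, 1]
Peg 2: [5, 2]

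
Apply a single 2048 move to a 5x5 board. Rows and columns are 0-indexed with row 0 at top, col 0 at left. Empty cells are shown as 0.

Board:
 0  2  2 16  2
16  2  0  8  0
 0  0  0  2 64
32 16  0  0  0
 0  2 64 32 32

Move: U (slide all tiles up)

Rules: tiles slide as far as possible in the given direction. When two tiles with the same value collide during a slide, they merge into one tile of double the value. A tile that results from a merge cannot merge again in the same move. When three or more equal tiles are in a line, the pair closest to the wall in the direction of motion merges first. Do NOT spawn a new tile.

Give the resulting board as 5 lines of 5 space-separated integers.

Slide up:
col 0: [0, 16, 0, 32, 0] -> [16, 32, 0, 0, 0]
col 1: [2, 2, 0, 16, 2] -> [4, 16, 2, 0, 0]
col 2: [2, 0, 0, 0, 64] -> [2, 64, 0, 0, 0]
col 3: [16, 8, 2, 0, 32] -> [16, 8, 2, 32, 0]
col 4: [2, 0, 64, 0, 32] -> [2, 64, 32, 0, 0]

Answer: 16  4  2 16  2
32 16 64  8 64
 0  2  0  2 32
 0  0  0 32  0
 0  0  0  0  0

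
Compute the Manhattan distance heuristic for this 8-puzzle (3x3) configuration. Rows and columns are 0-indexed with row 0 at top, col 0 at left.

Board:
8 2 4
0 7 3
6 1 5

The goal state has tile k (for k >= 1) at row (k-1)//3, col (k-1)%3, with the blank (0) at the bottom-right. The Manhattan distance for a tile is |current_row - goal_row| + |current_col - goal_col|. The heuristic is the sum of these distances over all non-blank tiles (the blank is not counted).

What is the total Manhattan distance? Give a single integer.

Tile 8: at (0,0), goal (2,1), distance |0-2|+|0-1| = 3
Tile 2: at (0,1), goal (0,1), distance |0-0|+|1-1| = 0
Tile 4: at (0,2), goal (1,0), distance |0-1|+|2-0| = 3
Tile 7: at (1,1), goal (2,0), distance |1-2|+|1-0| = 2
Tile 3: at (1,2), goal (0,2), distance |1-0|+|2-2| = 1
Tile 6: at (2,0), goal (1,2), distance |2-1|+|0-2| = 3
Tile 1: at (2,1), goal (0,0), distance |2-0|+|1-0| = 3
Tile 5: at (2,2), goal (1,1), distance |2-1|+|2-1| = 2
Sum: 3 + 0 + 3 + 2 + 1 + 3 + 3 + 2 = 17

Answer: 17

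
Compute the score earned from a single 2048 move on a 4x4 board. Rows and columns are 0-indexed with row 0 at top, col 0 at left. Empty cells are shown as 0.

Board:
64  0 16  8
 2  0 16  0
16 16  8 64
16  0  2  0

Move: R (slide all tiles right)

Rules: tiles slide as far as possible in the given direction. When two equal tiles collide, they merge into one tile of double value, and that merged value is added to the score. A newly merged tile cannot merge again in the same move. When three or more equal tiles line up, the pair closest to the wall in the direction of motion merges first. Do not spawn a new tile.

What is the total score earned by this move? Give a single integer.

Slide right:
row 0: [64, 0, 16, 8] -> [0, 64, 16, 8]  score +0 (running 0)
row 1: [2, 0, 16, 0] -> [0, 0, 2, 16]  score +0 (running 0)
row 2: [16, 16, 8, 64] -> [0, 32, 8, 64]  score +32 (running 32)
row 3: [16, 0, 2, 0] -> [0, 0, 16, 2]  score +0 (running 32)
Board after move:
 0 64 16  8
 0  0  2 16
 0 32  8 64
 0  0 16  2

Answer: 32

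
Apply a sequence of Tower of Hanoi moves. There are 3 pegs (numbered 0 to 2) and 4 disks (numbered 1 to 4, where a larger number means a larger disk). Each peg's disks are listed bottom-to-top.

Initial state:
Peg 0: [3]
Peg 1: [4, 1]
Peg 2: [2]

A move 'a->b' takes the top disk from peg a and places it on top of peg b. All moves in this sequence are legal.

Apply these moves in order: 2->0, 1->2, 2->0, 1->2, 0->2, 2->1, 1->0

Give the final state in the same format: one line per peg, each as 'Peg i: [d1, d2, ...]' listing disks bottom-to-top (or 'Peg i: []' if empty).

After move 1 (2->0):
Peg 0: [3, 2]
Peg 1: [4, 1]
Peg 2: []

After move 2 (1->2):
Peg 0: [3, 2]
Peg 1: [4]
Peg 2: [1]

After move 3 (2->0):
Peg 0: [3, 2, 1]
Peg 1: [4]
Peg 2: []

After move 4 (1->2):
Peg 0: [3, 2, 1]
Peg 1: []
Peg 2: [4]

After move 5 (0->2):
Peg 0: [3, 2]
Peg 1: []
Peg 2: [4, 1]

After move 6 (2->1):
Peg 0: [3, 2]
Peg 1: [1]
Peg 2: [4]

After move 7 (1->0):
Peg 0: [3, 2, 1]
Peg 1: []
Peg 2: [4]

Answer: Peg 0: [3, 2, 1]
Peg 1: []
Peg 2: [4]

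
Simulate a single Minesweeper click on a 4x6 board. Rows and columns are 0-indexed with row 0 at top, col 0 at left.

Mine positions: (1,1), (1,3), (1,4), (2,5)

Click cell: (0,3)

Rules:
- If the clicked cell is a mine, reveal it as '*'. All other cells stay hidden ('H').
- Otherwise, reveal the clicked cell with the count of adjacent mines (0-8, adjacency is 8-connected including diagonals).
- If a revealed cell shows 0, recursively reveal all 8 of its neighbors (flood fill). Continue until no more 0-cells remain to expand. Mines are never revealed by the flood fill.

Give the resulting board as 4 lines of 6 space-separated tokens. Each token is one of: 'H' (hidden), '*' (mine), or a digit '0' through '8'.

H H H 2 H H
H H H H H H
H H H H H H
H H H H H H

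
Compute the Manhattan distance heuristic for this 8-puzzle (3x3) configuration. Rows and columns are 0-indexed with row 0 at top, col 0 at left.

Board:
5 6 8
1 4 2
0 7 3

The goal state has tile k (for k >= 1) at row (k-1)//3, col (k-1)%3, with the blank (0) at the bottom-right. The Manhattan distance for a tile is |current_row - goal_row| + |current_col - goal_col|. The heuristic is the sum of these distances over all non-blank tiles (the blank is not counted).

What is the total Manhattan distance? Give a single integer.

Answer: 14

Derivation:
Tile 5: (0,0)->(1,1) = 2
Tile 6: (0,1)->(1,2) = 2
Tile 8: (0,2)->(2,1) = 3
Tile 1: (1,0)->(0,0) = 1
Tile 4: (1,1)->(1,0) = 1
Tile 2: (1,2)->(0,1) = 2
Tile 7: (2,1)->(2,0) = 1
Tile 3: (2,2)->(0,2) = 2
Sum: 2 + 2 + 3 + 1 + 1 + 2 + 1 + 2 = 14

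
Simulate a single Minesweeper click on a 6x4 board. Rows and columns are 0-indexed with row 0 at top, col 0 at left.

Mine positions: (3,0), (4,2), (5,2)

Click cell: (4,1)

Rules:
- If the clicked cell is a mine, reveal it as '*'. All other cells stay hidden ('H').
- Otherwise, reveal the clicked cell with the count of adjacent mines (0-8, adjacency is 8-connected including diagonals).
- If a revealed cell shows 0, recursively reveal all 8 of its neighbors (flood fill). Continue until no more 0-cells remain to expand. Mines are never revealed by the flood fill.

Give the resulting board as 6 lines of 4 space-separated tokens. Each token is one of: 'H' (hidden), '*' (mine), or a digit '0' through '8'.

H H H H
H H H H
H H H H
H H H H
H 3 H H
H H H H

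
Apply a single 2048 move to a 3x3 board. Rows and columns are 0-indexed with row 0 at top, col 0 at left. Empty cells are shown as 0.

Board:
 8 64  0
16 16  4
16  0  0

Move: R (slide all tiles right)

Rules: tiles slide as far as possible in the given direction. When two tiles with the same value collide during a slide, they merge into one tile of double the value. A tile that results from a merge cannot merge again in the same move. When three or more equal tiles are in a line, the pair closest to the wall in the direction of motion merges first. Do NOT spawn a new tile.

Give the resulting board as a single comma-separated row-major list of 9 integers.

Slide right:
row 0: [8, 64, 0] -> [0, 8, 64]
row 1: [16, 16, 4] -> [0, 32, 4]
row 2: [16, 0, 0] -> [0, 0, 16]

Answer: 0, 8, 64, 0, 32, 4, 0, 0, 16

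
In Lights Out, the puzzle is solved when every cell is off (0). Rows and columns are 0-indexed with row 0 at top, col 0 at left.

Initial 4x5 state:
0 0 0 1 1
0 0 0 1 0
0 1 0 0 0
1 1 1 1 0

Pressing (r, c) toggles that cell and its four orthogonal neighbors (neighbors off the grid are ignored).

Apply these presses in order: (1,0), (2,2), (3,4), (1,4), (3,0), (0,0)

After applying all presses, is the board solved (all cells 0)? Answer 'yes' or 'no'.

Answer: no

Derivation:
After press 1 at (1,0):
1 0 0 1 1
1 1 0 1 0
1 1 0 0 0
1 1 1 1 0

After press 2 at (2,2):
1 0 0 1 1
1 1 1 1 0
1 0 1 1 0
1 1 0 1 0

After press 3 at (3,4):
1 0 0 1 1
1 1 1 1 0
1 0 1 1 1
1 1 0 0 1

After press 4 at (1,4):
1 0 0 1 0
1 1 1 0 1
1 0 1 1 0
1 1 0 0 1

After press 5 at (3,0):
1 0 0 1 0
1 1 1 0 1
0 0 1 1 0
0 0 0 0 1

After press 6 at (0,0):
0 1 0 1 0
0 1 1 0 1
0 0 1 1 0
0 0 0 0 1

Lights still on: 8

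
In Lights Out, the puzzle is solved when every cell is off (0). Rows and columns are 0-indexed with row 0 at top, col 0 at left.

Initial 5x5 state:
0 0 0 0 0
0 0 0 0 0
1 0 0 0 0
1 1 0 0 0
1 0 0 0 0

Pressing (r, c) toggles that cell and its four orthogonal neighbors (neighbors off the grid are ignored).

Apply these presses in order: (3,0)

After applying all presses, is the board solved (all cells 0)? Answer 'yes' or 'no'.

After press 1 at (3,0):
0 0 0 0 0
0 0 0 0 0
0 0 0 0 0
0 0 0 0 0
0 0 0 0 0

Lights still on: 0

Answer: yes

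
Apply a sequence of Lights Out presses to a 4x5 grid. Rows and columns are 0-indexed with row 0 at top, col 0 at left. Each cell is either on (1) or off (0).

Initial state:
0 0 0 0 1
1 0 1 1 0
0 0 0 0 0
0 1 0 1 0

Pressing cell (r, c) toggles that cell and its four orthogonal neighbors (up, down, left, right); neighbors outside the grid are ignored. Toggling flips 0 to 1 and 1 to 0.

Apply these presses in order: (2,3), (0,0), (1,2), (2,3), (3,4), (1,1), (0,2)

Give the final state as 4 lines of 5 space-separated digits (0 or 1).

After press 1 at (2,3):
0 0 0 0 1
1 0 1 0 0
0 0 1 1 1
0 1 0 0 0

After press 2 at (0,0):
1 1 0 0 1
0 0 1 0 0
0 0 1 1 1
0 1 0 0 0

After press 3 at (1,2):
1 1 1 0 1
0 1 0 1 0
0 0 0 1 1
0 1 0 0 0

After press 4 at (2,3):
1 1 1 0 1
0 1 0 0 0
0 0 1 0 0
0 1 0 1 0

After press 5 at (3,4):
1 1 1 0 1
0 1 0 0 0
0 0 1 0 1
0 1 0 0 1

After press 6 at (1,1):
1 0 1 0 1
1 0 1 0 0
0 1 1 0 1
0 1 0 0 1

After press 7 at (0,2):
1 1 0 1 1
1 0 0 0 0
0 1 1 0 1
0 1 0 0 1

Answer: 1 1 0 1 1
1 0 0 0 0
0 1 1 0 1
0 1 0 0 1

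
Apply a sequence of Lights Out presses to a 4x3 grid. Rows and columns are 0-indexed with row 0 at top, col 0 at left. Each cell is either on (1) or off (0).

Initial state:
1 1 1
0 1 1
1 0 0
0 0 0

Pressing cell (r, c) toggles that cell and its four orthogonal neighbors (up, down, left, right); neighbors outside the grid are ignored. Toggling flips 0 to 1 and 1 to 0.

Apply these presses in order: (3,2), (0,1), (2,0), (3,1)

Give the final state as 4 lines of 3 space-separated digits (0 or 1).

After press 1 at (3,2):
1 1 1
0 1 1
1 0 1
0 1 1

After press 2 at (0,1):
0 0 0
0 0 1
1 0 1
0 1 1

After press 3 at (2,0):
0 0 0
1 0 1
0 1 1
1 1 1

After press 4 at (3,1):
0 0 0
1 0 1
0 0 1
0 0 0

Answer: 0 0 0
1 0 1
0 0 1
0 0 0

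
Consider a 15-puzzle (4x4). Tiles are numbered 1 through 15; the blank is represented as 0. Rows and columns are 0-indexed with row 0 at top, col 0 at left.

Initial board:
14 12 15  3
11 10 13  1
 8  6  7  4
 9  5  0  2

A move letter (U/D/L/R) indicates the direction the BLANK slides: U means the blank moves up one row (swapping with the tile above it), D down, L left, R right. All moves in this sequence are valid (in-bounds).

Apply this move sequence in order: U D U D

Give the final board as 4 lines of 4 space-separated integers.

After move 1 (U):
14 12 15  3
11 10 13  1
 8  6  0  4
 9  5  7  2

After move 2 (D):
14 12 15  3
11 10 13  1
 8  6  7  4
 9  5  0  2

After move 3 (U):
14 12 15  3
11 10 13  1
 8  6  0  4
 9  5  7  2

After move 4 (D):
14 12 15  3
11 10 13  1
 8  6  7  4
 9  5  0  2

Answer: 14 12 15  3
11 10 13  1
 8  6  7  4
 9  5  0  2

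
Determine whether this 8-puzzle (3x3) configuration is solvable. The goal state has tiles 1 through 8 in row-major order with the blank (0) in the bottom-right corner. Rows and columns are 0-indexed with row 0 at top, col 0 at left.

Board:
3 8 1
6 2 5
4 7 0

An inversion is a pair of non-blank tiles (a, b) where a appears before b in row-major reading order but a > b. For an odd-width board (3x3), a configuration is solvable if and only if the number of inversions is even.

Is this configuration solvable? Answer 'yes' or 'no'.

Answer: yes

Derivation:
Inversions (pairs i<j in row-major order where tile[i] > tile[j] > 0): 12
12 is even, so the puzzle is solvable.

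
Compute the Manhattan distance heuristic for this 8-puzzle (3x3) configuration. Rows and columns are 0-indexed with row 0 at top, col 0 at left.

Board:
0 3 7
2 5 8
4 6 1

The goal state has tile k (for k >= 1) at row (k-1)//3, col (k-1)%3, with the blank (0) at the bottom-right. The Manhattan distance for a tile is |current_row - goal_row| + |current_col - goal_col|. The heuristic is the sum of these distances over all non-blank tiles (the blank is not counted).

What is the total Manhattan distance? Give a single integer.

Tile 3: at (0,1), goal (0,2), distance |0-0|+|1-2| = 1
Tile 7: at (0,2), goal (2,0), distance |0-2|+|2-0| = 4
Tile 2: at (1,0), goal (0,1), distance |1-0|+|0-1| = 2
Tile 5: at (1,1), goal (1,1), distance |1-1|+|1-1| = 0
Tile 8: at (1,2), goal (2,1), distance |1-2|+|2-1| = 2
Tile 4: at (2,0), goal (1,0), distance |2-1|+|0-0| = 1
Tile 6: at (2,1), goal (1,2), distance |2-1|+|1-2| = 2
Tile 1: at (2,2), goal (0,0), distance |2-0|+|2-0| = 4
Sum: 1 + 4 + 2 + 0 + 2 + 1 + 2 + 4 = 16

Answer: 16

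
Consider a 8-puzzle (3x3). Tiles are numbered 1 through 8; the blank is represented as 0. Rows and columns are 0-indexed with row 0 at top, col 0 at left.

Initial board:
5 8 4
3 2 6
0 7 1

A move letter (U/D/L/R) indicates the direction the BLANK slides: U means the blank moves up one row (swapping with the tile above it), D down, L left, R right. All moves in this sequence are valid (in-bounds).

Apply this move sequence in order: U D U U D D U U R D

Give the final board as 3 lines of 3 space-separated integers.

Answer: 8 2 4
5 0 6
3 7 1

Derivation:
After move 1 (U):
5 8 4
0 2 6
3 7 1

After move 2 (D):
5 8 4
3 2 6
0 7 1

After move 3 (U):
5 8 4
0 2 6
3 7 1

After move 4 (U):
0 8 4
5 2 6
3 7 1

After move 5 (D):
5 8 4
0 2 6
3 7 1

After move 6 (D):
5 8 4
3 2 6
0 7 1

After move 7 (U):
5 8 4
0 2 6
3 7 1

After move 8 (U):
0 8 4
5 2 6
3 7 1

After move 9 (R):
8 0 4
5 2 6
3 7 1

After move 10 (D):
8 2 4
5 0 6
3 7 1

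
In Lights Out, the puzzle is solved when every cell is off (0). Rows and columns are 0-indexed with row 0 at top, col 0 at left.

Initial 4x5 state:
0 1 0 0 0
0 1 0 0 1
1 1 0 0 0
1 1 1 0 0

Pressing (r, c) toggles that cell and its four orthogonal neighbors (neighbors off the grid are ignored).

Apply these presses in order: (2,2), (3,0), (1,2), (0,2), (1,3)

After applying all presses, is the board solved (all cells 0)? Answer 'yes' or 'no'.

After press 1 at (2,2):
0 1 0 0 0
0 1 1 0 1
1 0 1 1 0
1 1 0 0 0

After press 2 at (3,0):
0 1 0 0 0
0 1 1 0 1
0 0 1 1 0
0 0 0 0 0

After press 3 at (1,2):
0 1 1 0 0
0 0 0 1 1
0 0 0 1 0
0 0 0 0 0

After press 4 at (0,2):
0 0 0 1 0
0 0 1 1 1
0 0 0 1 0
0 0 0 0 0

After press 5 at (1,3):
0 0 0 0 0
0 0 0 0 0
0 0 0 0 0
0 0 0 0 0

Lights still on: 0

Answer: yes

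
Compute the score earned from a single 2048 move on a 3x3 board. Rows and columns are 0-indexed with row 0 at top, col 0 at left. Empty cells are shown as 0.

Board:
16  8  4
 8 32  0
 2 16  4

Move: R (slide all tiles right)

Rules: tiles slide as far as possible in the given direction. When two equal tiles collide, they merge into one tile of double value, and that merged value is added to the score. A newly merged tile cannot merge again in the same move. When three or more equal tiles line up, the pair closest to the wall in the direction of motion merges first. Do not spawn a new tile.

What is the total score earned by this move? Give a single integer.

Answer: 0

Derivation:
Slide right:
row 0: [16, 8, 4] -> [16, 8, 4]  score +0 (running 0)
row 1: [8, 32, 0] -> [0, 8, 32]  score +0 (running 0)
row 2: [2, 16, 4] -> [2, 16, 4]  score +0 (running 0)
Board after move:
16  8  4
 0  8 32
 2 16  4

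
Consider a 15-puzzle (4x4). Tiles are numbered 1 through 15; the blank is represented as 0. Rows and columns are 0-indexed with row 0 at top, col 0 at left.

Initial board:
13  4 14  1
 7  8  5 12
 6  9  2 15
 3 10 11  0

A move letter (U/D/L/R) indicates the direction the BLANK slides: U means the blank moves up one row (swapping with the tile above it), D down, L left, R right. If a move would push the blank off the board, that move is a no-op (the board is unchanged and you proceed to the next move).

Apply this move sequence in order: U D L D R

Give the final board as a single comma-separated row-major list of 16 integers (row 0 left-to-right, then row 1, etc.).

Answer: 13, 4, 14, 1, 7, 8, 5, 12, 6, 9, 2, 15, 3, 10, 11, 0

Derivation:
After move 1 (U):
13  4 14  1
 7  8  5 12
 6  9  2  0
 3 10 11 15

After move 2 (D):
13  4 14  1
 7  8  5 12
 6  9  2 15
 3 10 11  0

After move 3 (L):
13  4 14  1
 7  8  5 12
 6  9  2 15
 3 10  0 11

After move 4 (D):
13  4 14  1
 7  8  5 12
 6  9  2 15
 3 10  0 11

After move 5 (R):
13  4 14  1
 7  8  5 12
 6  9  2 15
 3 10 11  0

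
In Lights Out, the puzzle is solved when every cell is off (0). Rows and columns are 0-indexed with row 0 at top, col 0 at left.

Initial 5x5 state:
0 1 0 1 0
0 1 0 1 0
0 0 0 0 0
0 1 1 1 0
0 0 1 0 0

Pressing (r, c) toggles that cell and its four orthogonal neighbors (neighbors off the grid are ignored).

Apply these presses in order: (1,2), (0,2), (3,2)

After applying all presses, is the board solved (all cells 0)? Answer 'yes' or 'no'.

After press 1 at (1,2):
0 1 1 1 0
0 0 1 0 0
0 0 1 0 0
0 1 1 1 0
0 0 1 0 0

After press 2 at (0,2):
0 0 0 0 0
0 0 0 0 0
0 0 1 0 0
0 1 1 1 0
0 0 1 0 0

After press 3 at (3,2):
0 0 0 0 0
0 0 0 0 0
0 0 0 0 0
0 0 0 0 0
0 0 0 0 0

Lights still on: 0

Answer: yes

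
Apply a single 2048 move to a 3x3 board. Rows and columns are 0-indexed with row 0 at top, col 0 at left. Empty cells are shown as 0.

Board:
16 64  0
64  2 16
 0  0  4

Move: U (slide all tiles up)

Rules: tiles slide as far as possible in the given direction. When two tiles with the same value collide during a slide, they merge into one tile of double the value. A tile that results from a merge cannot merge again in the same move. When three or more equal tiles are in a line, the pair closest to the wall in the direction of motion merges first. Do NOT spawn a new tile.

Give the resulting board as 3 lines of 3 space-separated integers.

Answer: 16 64 16
64  2  4
 0  0  0

Derivation:
Slide up:
col 0: [16, 64, 0] -> [16, 64, 0]
col 1: [64, 2, 0] -> [64, 2, 0]
col 2: [0, 16, 4] -> [16, 4, 0]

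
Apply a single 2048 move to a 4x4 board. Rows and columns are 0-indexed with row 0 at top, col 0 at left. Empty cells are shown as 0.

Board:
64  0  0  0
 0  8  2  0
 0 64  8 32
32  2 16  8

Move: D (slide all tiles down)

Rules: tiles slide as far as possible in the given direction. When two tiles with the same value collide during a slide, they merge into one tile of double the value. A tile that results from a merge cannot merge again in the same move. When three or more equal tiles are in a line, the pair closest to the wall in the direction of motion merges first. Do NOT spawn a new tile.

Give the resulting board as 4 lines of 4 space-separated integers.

Answer:  0  0  0  0
 0  8  2  0
64 64  8 32
32  2 16  8

Derivation:
Slide down:
col 0: [64, 0, 0, 32] -> [0, 0, 64, 32]
col 1: [0, 8, 64, 2] -> [0, 8, 64, 2]
col 2: [0, 2, 8, 16] -> [0, 2, 8, 16]
col 3: [0, 0, 32, 8] -> [0, 0, 32, 8]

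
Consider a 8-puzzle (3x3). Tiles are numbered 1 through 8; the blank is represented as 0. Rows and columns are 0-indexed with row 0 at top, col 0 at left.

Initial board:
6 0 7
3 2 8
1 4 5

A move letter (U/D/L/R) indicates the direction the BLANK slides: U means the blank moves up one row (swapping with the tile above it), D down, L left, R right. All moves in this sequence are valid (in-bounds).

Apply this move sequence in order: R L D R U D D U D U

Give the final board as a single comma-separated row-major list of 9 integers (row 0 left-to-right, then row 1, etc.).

Answer: 6, 2, 7, 3, 8, 0, 1, 4, 5

Derivation:
After move 1 (R):
6 7 0
3 2 8
1 4 5

After move 2 (L):
6 0 7
3 2 8
1 4 5

After move 3 (D):
6 2 7
3 0 8
1 4 5

After move 4 (R):
6 2 7
3 8 0
1 4 5

After move 5 (U):
6 2 0
3 8 7
1 4 5

After move 6 (D):
6 2 7
3 8 0
1 4 5

After move 7 (D):
6 2 7
3 8 5
1 4 0

After move 8 (U):
6 2 7
3 8 0
1 4 5

After move 9 (D):
6 2 7
3 8 5
1 4 0

After move 10 (U):
6 2 7
3 8 0
1 4 5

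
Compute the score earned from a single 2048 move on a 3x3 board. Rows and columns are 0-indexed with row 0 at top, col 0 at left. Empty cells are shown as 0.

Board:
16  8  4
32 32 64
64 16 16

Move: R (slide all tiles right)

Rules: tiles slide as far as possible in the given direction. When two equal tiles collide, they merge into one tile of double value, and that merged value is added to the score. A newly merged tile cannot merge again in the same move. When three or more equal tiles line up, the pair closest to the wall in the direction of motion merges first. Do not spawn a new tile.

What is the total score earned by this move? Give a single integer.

Answer: 96

Derivation:
Slide right:
row 0: [16, 8, 4] -> [16, 8, 4]  score +0 (running 0)
row 1: [32, 32, 64] -> [0, 64, 64]  score +64 (running 64)
row 2: [64, 16, 16] -> [0, 64, 32]  score +32 (running 96)
Board after move:
16  8  4
 0 64 64
 0 64 32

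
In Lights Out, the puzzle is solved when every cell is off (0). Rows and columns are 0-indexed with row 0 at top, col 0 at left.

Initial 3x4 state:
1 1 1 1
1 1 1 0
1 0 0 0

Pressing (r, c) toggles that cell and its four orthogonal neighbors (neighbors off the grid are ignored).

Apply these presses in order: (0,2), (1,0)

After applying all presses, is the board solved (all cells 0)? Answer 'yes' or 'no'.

Answer: yes

Derivation:
After press 1 at (0,2):
1 0 0 0
1 1 0 0
1 0 0 0

After press 2 at (1,0):
0 0 0 0
0 0 0 0
0 0 0 0

Lights still on: 0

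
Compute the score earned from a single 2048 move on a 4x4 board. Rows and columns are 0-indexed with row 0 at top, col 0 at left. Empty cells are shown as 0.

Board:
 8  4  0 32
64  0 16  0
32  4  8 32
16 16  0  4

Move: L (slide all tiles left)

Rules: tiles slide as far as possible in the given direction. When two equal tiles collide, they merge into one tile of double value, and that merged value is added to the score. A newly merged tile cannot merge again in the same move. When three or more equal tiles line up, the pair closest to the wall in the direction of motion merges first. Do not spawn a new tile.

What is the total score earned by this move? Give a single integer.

Answer: 32

Derivation:
Slide left:
row 0: [8, 4, 0, 32] -> [8, 4, 32, 0]  score +0 (running 0)
row 1: [64, 0, 16, 0] -> [64, 16, 0, 0]  score +0 (running 0)
row 2: [32, 4, 8, 32] -> [32, 4, 8, 32]  score +0 (running 0)
row 3: [16, 16, 0, 4] -> [32, 4, 0, 0]  score +32 (running 32)
Board after move:
 8  4 32  0
64 16  0  0
32  4  8 32
32  4  0  0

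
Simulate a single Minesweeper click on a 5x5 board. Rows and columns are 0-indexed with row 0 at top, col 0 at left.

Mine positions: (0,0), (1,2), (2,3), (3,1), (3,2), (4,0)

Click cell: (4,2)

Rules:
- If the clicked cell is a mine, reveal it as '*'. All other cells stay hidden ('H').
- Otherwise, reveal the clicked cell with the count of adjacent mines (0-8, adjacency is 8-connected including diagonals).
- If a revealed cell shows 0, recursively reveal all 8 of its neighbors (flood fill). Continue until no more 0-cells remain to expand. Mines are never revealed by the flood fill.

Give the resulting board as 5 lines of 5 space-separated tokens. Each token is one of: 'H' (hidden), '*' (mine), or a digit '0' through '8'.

H H H H H
H H H H H
H H H H H
H H H H H
H H 2 H H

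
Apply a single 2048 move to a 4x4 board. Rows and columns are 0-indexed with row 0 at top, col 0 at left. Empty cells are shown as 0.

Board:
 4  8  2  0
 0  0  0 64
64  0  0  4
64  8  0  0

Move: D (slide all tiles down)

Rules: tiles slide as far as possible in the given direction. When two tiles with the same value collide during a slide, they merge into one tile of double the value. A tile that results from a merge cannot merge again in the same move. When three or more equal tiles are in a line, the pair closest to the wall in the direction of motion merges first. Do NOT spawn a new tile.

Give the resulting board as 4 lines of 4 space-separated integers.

Answer:   0   0   0   0
  0   0   0   0
  4   0   0  64
128  16   2   4

Derivation:
Slide down:
col 0: [4, 0, 64, 64] -> [0, 0, 4, 128]
col 1: [8, 0, 0, 8] -> [0, 0, 0, 16]
col 2: [2, 0, 0, 0] -> [0, 0, 0, 2]
col 3: [0, 64, 4, 0] -> [0, 0, 64, 4]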